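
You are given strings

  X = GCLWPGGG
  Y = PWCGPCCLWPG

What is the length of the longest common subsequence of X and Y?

Let dp[i][j] be the LCS length of the first i characters of X and the first j characters of Y. dp[i][j] = dp[i-1][j-1]+1 when the i-th and j-th characters match, else max(dp[i-1][j], dp[i][j-1]).
    ·  P  W  C  G  P  C  C  L  W  P  G
 ·  0  0  0  0  0  0  0  0  0  0  0  0
 G  0  0  0  0  1  1  1  1  1  1  1  1
 C  0  0  0  1  1  1  2  2  2  2  2  2
 L  0  0  0  1  1  1  2  2  3  3  3  3
 W  0  0  1  1  1  1  2  2  3  4  4  4
 P  0  1  1  1  1  2  2  2  3  4  5  5
 G  0  1  1  1  2  2  2  2  3  4  5  6
 G  0  1  1  1  2  2  2  2  3  4  5  6
 G  0  1  1  1  2  2  2  2  3  4  5  6
dp[8][11] = 6. One LCS (by backtracking along matches): GCLWPG.

6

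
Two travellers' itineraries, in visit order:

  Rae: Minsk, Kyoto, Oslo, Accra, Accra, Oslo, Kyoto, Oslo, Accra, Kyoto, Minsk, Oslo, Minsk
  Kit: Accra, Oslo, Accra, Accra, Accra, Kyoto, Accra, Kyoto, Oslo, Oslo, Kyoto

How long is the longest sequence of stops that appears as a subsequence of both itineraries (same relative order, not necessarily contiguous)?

7

One common subsequence of length 7: Oslo [3,2], Accra [4,4], Accra [5,5], Kyoto [7,6], Accra [9,7], Kyoto [10,8], Oslo [12,10]. dp[13][11] = 7 confirms this is the maximum.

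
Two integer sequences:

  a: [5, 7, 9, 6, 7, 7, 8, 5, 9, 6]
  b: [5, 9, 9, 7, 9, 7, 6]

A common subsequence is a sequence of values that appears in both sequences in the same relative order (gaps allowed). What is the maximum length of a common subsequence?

5

Taking 5 (a #1, b #1); then 7 (a #2, b #4); then 9 (a #3, b #5); then 7 (a #6, b #6); then 6 (a #10, b #7) gives a common subsequence of length 5. Since dp[10][7] = 5, nothing longer is possible.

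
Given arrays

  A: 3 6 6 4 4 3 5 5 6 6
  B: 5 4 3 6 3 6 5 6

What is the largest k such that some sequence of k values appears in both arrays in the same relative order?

5

Let dp[i][j] be the LCS length of the first i values of A and the first j values of B. dp[i][j] = dp[i-1][j-1]+1 when the i-th and j-th values match, else max(dp[i-1][j], dp[i][j-1]).
    ·  5  4  3  6  3  6  5  6
 ·  0  0  0  0  0  0  0  0  0
 3  0  0  0  1  1  1  1  1  1
 6  0  0  0  1  2  2  2  2  2
 6  0  0  0  1  2  2  3  3  3
 4  0  0  1  1  2  2  3  3  3
 4  0  0  1  1  2  2  3  3  3
 3  0  0  1  2  2  3  3  3  3
 5  0  1  1  2  2  3  3  4  4
 5  0  1  1  2  2  3  3  4  4
 6  0  1  1  2  3  3  4  4  5
 6  0  1  1  2  3  3  4  4  5
dp[10][8] = 5. One LCS (by backtracking along matches): 3, 6, 6, 5, 6.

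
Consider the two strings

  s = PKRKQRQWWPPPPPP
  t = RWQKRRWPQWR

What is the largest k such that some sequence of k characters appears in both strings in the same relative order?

One common subsequence of length 5: K [2,4], R [3,5], R [6,6], Q [7,9], W [8,10]. dp[15][11] = 5 confirms this is the maximum.

5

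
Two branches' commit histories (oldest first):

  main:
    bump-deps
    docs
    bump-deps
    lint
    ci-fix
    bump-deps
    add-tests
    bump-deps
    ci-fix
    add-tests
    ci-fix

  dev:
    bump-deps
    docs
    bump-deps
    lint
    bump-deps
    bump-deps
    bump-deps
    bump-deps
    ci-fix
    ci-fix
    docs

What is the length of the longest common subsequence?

One common subsequence of length 8: bump-deps [1,1], then docs [2,2], then bump-deps [3,3], then lint [4,4], then bump-deps [6,7], then bump-deps [8,8], then ci-fix [9,9], then ci-fix [11,10]. dp[11][11] = 8 confirms this is the maximum.

8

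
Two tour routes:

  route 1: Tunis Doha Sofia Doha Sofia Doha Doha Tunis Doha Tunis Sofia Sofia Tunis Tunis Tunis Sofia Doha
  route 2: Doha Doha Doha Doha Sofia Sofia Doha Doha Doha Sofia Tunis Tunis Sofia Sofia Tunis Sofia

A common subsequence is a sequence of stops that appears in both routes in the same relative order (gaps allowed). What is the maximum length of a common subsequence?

Taking Doha [2,4]; then Sofia [3,6]; then Doha [4,7]; then Doha [6,8]; then Doha [7,9]; then Tunis [8,11]; then Tunis [10,12]; then Sofia [11,13]; then Sofia [12,14]; then Tunis [15,15]; then Sofia [16,16] gives a common subsequence of length 11, and the DP table's final entry dp[17][16] is also 11, so no common subsequence is longer.

11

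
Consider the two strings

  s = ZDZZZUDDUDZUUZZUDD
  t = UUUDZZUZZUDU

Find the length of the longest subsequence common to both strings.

Match U [6,2] → U [9,3] → D [10,4] → Z [11,6] → U [13,7] → Z [14,8] → Z [15,9] → U [16,10] → D [17,11] — 9 characters in the same relative order in both. Since dp[18][12] = 9, nothing longer is possible.

9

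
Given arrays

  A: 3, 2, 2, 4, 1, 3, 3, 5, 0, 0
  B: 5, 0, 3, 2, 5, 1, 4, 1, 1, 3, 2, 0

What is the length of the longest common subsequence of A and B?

One common subsequence of length 6: 3 at A[1]=B[3], 2 at A[2]=B[4], 4 at A[4]=B[7], 1 at A[5]=B[9], 3 at A[6]=B[10], 0 at A[10]=B[12]. dp[10][12] = 6 confirms this is the maximum.

6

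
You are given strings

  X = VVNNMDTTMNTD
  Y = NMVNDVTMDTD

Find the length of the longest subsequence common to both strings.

Match V at X[2]=Y[3], N at X[4]=Y[4], D at X[6]=Y[5], T at X[8]=Y[7], M at X[9]=Y[8], T at X[11]=Y[10], D at X[12]=Y[11] — 7 characters in the same relative order in both, and the DP table's final entry dp[12][11] is also 7, so no common subsequence is longer.

7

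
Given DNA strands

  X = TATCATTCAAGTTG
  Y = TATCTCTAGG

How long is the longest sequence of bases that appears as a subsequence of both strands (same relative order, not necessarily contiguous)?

9

Let dp[i][j] be the LCS length of the first i bases of X and the first j bases of Y. dp[i][j] = dp[i-1][j-1]+1 when the i-th and j-th bases match, else max(dp[i-1][j], dp[i][j-1]).
    ·  T  A  T  C  T  C  T  A  G  G
 ·  0  0  0  0  0  0  0  0  0  0  0
 T  0  1  1  1  1  1  1  1  1  1  1
 A  0  1  2  2  2  2  2  2  2  2  2
 T  0  1  2  3  3  3  3  3  3  3  3
 C  0  1  2  3  4  4  4  4  4  4  4
 A  0  1  2  3  4  4  4  4  5  5  5
 T  0  1  2  3  4  5  5  5  5  5  5
 T  0  1  2  3  4  5  5  6  6  6  6
 C  0  1  2  3  4  5  6  6  6  6  6
 A  0  1  2  3  4  5  6  6  7  7  7
 A  0  1  2  3  4  5  6  6  7  7  7
 G  0  1  2  3  4  5  6  6  7  8  8
 T  0  1  2  3  4  5  6  7  7  8  8
 T  0  1  2  3  4  5  6  7  7  8  8
 G  0  1  2  3  4  5  6  7  7  8  9
dp[14][10] = 9. One LCS (by backtracking along matches): TATCTTAGG.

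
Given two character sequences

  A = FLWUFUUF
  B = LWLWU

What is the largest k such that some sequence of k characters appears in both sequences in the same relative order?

Let dp[i][j] be the LCS length of the first i characters of A and the first j characters of B. dp[i][j] = dp[i-1][j-1]+1 when the i-th and j-th characters match, else max(dp[i-1][j], dp[i][j-1]).
    ·  L  W  L  W  U
 ·  0  0  0  0  0  0
 F  0  0  0  0  0  0
 L  0  1  1  1  1  1
 W  0  1  2  2  2  2
 U  0  1  2  2  2  3
 F  0  1  2  2  2  3
 U  0  1  2  2  2  3
 U  0  1  2  2  2  3
 F  0  1  2  2  2  3
dp[8][5] = 3. One LCS (by backtracking along matches): LWU.

3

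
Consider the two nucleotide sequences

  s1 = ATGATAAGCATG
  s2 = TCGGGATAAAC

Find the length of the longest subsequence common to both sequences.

7

Match T at s1[2]=s2[1], then G at s1[3]=s2[5], then A at s1[4]=s2[6], then T at s1[5]=s2[7], then A at s1[6]=s2[9], then A at s1[7]=s2[10], then C at s1[9]=s2[11] — 7 bases in the same relative order in both. dp[12][11] = 7 confirms this is the maximum.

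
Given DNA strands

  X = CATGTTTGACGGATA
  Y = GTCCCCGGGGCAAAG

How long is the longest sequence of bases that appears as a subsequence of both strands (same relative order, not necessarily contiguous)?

Match C [1,6] → G [4,7] → G [8,8] → G [11,9] → G [12,10] → A [13,13] → A [15,14] — 7 bases in the same relative order in both, and the DP table's final entry dp[15][15] is also 7, so no common subsequence is longer.

7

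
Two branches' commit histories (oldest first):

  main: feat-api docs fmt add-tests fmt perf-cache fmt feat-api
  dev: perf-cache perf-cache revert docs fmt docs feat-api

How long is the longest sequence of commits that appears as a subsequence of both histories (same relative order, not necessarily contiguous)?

3

Pick docs (main #2, dev #4), fmt (main #3, dev #5), feat-api (main #8, dev #7); all 3 commits appear in both, in order. The LCS DP gives dp[8][7] = 3, so this is optimal.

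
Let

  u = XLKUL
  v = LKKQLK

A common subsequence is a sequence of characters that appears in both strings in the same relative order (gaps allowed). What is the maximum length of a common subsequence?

3

Let dp[i][j] be the LCS length of the first i characters of u and the first j characters of v. dp[i][j] = dp[i-1][j-1]+1 when the i-th and j-th characters match, else max(dp[i-1][j], dp[i][j-1]).
    ·  L  K  K  Q  L  K
 ·  0  0  0  0  0  0  0
 X  0  0  0  0  0  0  0
 L  0  1  1  1  1  1  1
 K  0  1  2  2  2  2  2
 U  0  1  2  2  2  2  2
 L  0  1  2  2  2  3  3
dp[5][6] = 3. One LCS (by backtracking along matches): LKL.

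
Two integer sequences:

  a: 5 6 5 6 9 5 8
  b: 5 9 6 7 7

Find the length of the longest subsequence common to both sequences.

2

Let dp[i][j] be the LCS length of the first i values of a and the first j values of b. dp[i][j] = dp[i-1][j-1]+1 when the i-th and j-th values match, else max(dp[i-1][j], dp[i][j-1]).
    ·  5  9  6  7  7
 ·  0  0  0  0  0  0
 5  0  1  1  1  1  1
 6  0  1  1  2  2  2
 5  0  1  1  2  2  2
 6  0  1  1  2  2  2
 9  0  1  2  2  2  2
 5  0  1  2  2  2  2
 8  0  1  2  2  2  2
dp[7][5] = 2. One LCS (by backtracking along matches): 5, 6.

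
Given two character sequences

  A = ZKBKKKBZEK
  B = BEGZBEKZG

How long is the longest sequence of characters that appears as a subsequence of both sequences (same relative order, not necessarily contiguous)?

4

Pick Z [1,4]; then B [3,5]; then K [6,7]; then Z [8,8]; all 4 characters appear in both, in order. Since dp[10][9] = 4, nothing longer is possible.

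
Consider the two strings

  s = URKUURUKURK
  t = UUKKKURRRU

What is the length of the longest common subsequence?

5

Taking U (s #1, t #2), K (s #3, t #5), U (s #4, t #6), R (s #6, t #9), U (s #9, t #10) gives a common subsequence of length 5, and the DP table's final entry dp[11][10] is also 5, so no common subsequence is longer.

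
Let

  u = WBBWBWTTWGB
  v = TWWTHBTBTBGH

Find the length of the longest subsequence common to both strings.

6

Taking W (u #1, v #2), W (u #4, v #3), B (u #5, v #6), T (u #7, v #7), T (u #8, v #9), G (u #10, v #11) gives a common subsequence of length 6. Since dp[11][12] = 6, nothing longer is possible.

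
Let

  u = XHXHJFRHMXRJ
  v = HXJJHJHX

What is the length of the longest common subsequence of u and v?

Let dp[i][j] be the LCS length of the first i characters of u and the first j characters of v. dp[i][j] = dp[i-1][j-1]+1 when the i-th and j-th characters match, else max(dp[i-1][j], dp[i][j-1]).
    ·  H  X  J  J  H  J  H  X
 ·  0  0  0  0  0  0  0  0  0
 X  0  0  1  1  1  1  1  1  1
 H  0  1  1  1  1  2  2  2  2
 X  0  1  2  2  2  2  2  2  3
 H  0  1  2  2  2  3  3  3  3
 J  0  1  2  3  3  3  4  4  4
 F  0  1  2  3  3  3  4  4  4
 R  0  1  2  3  3  3  4  4  4
 H  0  1  2  3  3  4  4  5  5
 M  0  1  2  3  3  4  4  5  5
 X  0  1  2  3  3  4  4  5  6
 R  0  1  2  3  3  4  4  5  6
 J  0  1  2  3  4  4  5  5  6
dp[12][8] = 6. One LCS (by backtracking along matches): HXHJHX.

6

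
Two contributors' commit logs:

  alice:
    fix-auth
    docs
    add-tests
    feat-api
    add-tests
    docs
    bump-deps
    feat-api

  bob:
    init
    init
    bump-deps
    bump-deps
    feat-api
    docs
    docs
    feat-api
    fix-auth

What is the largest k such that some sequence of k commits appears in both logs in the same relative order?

Match docs (alice #2, bob #6), then docs (alice #6, bob #7), then feat-api (alice #8, bob #8) — 3 commits in the same relative order in both, and the DP table's final entry dp[8][9] is also 3, so no common subsequence is longer.

3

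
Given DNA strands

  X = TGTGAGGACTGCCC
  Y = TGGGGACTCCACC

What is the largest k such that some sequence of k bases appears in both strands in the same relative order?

11

One common subsequence of length 11: T at X[1]=Y[1] → G at X[2]=Y[2] → G at X[4]=Y[3] → G at X[6]=Y[4] → G at X[7]=Y[5] → A at X[8]=Y[6] → C at X[9]=Y[7] → T at X[10]=Y[8] → C at X[12]=Y[10] → C at X[13]=Y[12] → C at X[14]=Y[13]. Since dp[14][13] = 11, nothing longer is possible.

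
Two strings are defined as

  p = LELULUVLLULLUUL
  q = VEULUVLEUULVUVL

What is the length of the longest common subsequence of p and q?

10

Match E at p[2]=q[2]; then U at p[4]=q[3]; then L at p[5]=q[4]; then U at p[6]=q[5]; then V at p[7]=q[6]; then L at p[8]=q[7]; then U at p[10]=q[10]; then L at p[11]=q[11]; then U at p[13]=q[13]; then L at p[15]=q[15] — 10 characters in the same relative order in both, and the DP table's final entry dp[15][15] is also 10, so no common subsequence is longer.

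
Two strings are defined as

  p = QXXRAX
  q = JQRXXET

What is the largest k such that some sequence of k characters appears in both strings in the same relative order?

Let dp[i][j] be the LCS length of the first i characters of p and the first j characters of q. dp[i][j] = dp[i-1][j-1]+1 when the i-th and j-th characters match, else max(dp[i-1][j], dp[i][j-1]).
    ·  J  Q  R  X  X  E  T
 ·  0  0  0  0  0  0  0  0
 Q  0  0  1  1  1  1  1  1
 X  0  0  1  1  2  2  2  2
 X  0  0  1  1  2  3  3  3
 R  0  0  1  2  2  3  3  3
 A  0  0  1  2  2  3  3  3
 X  0  0  1  2  3  3  3  3
dp[6][7] = 3. One LCS (by backtracking along matches): QXX.

3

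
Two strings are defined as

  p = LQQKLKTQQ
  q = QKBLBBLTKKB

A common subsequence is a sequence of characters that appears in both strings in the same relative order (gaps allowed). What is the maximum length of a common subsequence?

4

Let dp[i][j] be the LCS length of the first i characters of p and the first j characters of q. dp[i][j] = dp[i-1][j-1]+1 when the i-th and j-th characters match, else max(dp[i-1][j], dp[i][j-1]).
    ·  Q  K  B  L  B  B  L  T  K  K  B
 ·  0  0  0  0  0  0  0  0  0  0  0  0
 L  0  0  0  0  1  1  1  1  1  1  1  1
 Q  0  1  1  1  1  1  1  1  1  1  1  1
 Q  0  1  1  1  1  1  1  1  1  1  1  1
 K  0  1  2  2  2  2  2  2  2  2  2  2
 L  0  1  2  2  3  3  3  3  3  3  3  3
 K  0  1  2  2  3  3  3  3  3  4  4  4
 T  0  1  2  2  3  3  3  3  4  4  4  4
 Q  0  1  2  2  3  3  3  3  4  4  4  4
 Q  0  1  2  2  3  3  3  3  4  4  4  4
dp[9][11] = 4. One LCS (by backtracking along matches): QKLK.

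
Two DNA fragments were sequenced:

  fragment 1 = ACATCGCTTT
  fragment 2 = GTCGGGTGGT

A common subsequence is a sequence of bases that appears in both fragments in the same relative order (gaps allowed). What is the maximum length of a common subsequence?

5

Pick T (fragment 1 #4, fragment 2 #2) → C (fragment 1 #5, fragment 2 #3) → G (fragment 1 #6, fragment 2 #6) → T (fragment 1 #8, fragment 2 #7) → T (fragment 1 #10, fragment 2 #10); all 5 bases appear in both, in order. Since dp[10][10] = 5, nothing longer is possible.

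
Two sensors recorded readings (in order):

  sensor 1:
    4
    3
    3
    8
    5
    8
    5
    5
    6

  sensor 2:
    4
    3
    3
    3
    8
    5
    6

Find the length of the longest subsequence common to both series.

6

One common subsequence of length 6: 4 at sensor 1[1]=sensor 2[1], 3 at sensor 1[2]=sensor 2[3], 3 at sensor 1[3]=sensor 2[4], 8 at sensor 1[6]=sensor 2[5], 5 at sensor 1[8]=sensor 2[6], 6 at sensor 1[9]=sensor 2[7], and the DP table's final entry dp[9][7] is also 6, so no common subsequence is longer.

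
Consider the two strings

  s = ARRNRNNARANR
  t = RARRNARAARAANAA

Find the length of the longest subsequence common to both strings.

Match A [1,2], R [2,3], R [3,4], N [4,5], R [5,7], A [8,9], R [9,10], A [10,12], N [11,13] — 9 characters in the same relative order in both. Since dp[12][15] = 9, nothing longer is possible.

9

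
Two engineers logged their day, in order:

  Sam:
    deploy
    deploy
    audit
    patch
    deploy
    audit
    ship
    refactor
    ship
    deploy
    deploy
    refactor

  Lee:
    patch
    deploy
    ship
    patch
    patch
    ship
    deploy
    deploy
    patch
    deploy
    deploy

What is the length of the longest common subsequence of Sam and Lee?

6

One common subsequence of length 6: patch [4,1], deploy [5,2], ship [7,3], ship [9,6], deploy [10,10], deploy [11,11], and the DP table's final entry dp[12][11] is also 6, so no common subsequence is longer.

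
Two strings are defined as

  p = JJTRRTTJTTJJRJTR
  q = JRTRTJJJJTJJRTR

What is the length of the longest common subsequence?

11

Match J [1,1]; then T [3,3]; then R [5,4]; then T [6,5]; then J [8,9]; then T [10,10]; then J [11,11]; then J [12,12]; then R [13,13]; then T [15,14]; then R [16,15] — 11 characters in the same relative order in both. Since dp[16][15] = 11, nothing longer is possible.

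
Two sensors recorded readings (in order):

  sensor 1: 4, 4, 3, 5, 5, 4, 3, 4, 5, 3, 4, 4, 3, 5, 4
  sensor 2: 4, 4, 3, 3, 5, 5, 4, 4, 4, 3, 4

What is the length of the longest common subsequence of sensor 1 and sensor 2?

10

One common subsequence of length 10: 4 [1,1], 4 [2,2], 3 [3,4], 5 [4,5], 5 [5,6], 4 [8,7], 4 [11,8], 4 [12,9], 3 [13,10], 4 [15,11]. dp[15][11] = 10 confirms this is the maximum.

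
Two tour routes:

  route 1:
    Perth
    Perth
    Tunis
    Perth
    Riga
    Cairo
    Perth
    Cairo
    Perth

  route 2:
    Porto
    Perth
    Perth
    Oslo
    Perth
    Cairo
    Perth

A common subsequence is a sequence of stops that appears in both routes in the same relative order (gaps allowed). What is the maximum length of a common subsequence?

5

Taking Perth (route 1 #1, route 2 #2) → Perth (route 1 #2, route 2 #3) → Perth (route 1 #7, route 2 #5) → Cairo (route 1 #8, route 2 #6) → Perth (route 1 #9, route 2 #7) gives a common subsequence of length 5. dp[9][7] = 5 confirms this is the maximum.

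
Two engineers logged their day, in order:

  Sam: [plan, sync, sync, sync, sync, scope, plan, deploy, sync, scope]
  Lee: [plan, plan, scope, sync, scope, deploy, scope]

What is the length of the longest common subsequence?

One common subsequence of length 5: plan (Sam #1, Lee #2), sync (Sam #5, Lee #4), scope (Sam #6, Lee #5), deploy (Sam #8, Lee #6), scope (Sam #10, Lee #7). The LCS DP gives dp[10][7] = 5, so this is optimal.

5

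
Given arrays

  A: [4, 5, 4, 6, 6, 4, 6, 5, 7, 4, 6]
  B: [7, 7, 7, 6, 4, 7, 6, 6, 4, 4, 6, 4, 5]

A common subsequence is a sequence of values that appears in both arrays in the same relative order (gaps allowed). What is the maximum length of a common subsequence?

6

Match 4 [1,5], then 6 [4,7], then 6 [5,8], then 4 [6,10], then 6 [7,11], then 5 [8,13] — 6 values in the same relative order in both. Since dp[11][13] = 6, nothing longer is possible.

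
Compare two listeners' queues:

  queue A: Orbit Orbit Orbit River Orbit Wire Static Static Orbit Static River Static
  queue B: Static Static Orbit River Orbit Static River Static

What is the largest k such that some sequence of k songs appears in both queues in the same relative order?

Pick Orbit [3,3] → River [4,4] → Orbit [9,5] → Static [10,6] → River [11,7] → Static [12,8]; all 6 songs appear in both, in order. dp[12][8] = 6 confirms this is the maximum.

6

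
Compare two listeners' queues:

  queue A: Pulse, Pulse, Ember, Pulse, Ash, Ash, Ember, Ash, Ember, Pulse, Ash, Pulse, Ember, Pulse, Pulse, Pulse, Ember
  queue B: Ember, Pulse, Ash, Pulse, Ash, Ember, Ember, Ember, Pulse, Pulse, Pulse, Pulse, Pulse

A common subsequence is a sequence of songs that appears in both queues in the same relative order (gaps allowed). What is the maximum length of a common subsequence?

One common subsequence of length 11: Ember at queue A[3]=queue B[1]; then Pulse at queue A[4]=queue B[2]; then Ash at queue A[5]=queue B[3]; then Ash at queue A[6]=queue B[5]; then Ember at queue A[7]=queue B[7]; then Ember at queue A[9]=queue B[8]; then Pulse at queue A[10]=queue B[9]; then Pulse at queue A[12]=queue B[10]; then Pulse at queue A[14]=queue B[11]; then Pulse at queue A[15]=queue B[12]; then Pulse at queue A[16]=queue B[13], and the DP table's final entry dp[17][13] is also 11, so no common subsequence is longer.

11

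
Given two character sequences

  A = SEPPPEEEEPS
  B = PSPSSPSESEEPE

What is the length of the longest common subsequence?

7

Let dp[i][j] be the LCS length of the first i characters of A and the first j characters of B. dp[i][j] = dp[i-1][j-1]+1 when the i-th and j-th characters match, else max(dp[i-1][j], dp[i][j-1]).
    ·  P  S  P  S  S  P  S  E  S  E  E  P  E
 ·  0  0  0  0  0  0  0  0  0  0  0  0  0  0
 S  0  0  1  1  1  1  1  1  1  1  1  1  1  1
 E  0  0  1  1  1  1  1  1  2  2  2  2  2  2
 P  0  1  1  2  2  2  2  2  2  2  2  2  3  3
 P  0  1  1  2  2  2  3  3  3  3  3  3  3  3
 P  0  1  1  2  2  2  3  3  3  3  3  3  4  4
 E  0  1  1  2  2  2  3  3  4  4  4  4  4  5
 E  0  1  1  2  2  2  3  3  4  4  5  5  5  5
 E  0  1  1  2  2  2  3  3  4  4  5  6  6  6
 E  0  1  1  2  2  2  3  3  4  4  5  6  6  7
 P  0  1  1  2  2  2  3  3  4  4  5  6  7  7
 S  0  1  2  2  3  3  3  4  4  5  5  6  7  7
dp[11][13] = 7. One LCS (by backtracking along matches): SPPEEEE.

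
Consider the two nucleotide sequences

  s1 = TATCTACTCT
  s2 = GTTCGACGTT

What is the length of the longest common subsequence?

Let dp[i][j] be the LCS length of the first i bases of s1 and the first j bases of s2. dp[i][j] = dp[i-1][j-1]+1 when the i-th and j-th bases match, else max(dp[i-1][j], dp[i][j-1]).
    ·  G  T  T  C  G  A  C  G  T  T
 ·  0  0  0  0  0  0  0  0  0  0  0
 T  0  0  1  1  1  1  1  1  1  1  1
 A  0  0  1  1  1  1  2  2  2  2  2
 T  0  0  1  2  2  2  2  2  2  3  3
 C  0  0  1  2  3  3  3  3  3  3  3
 T  0  0  1  2  3  3  3  3  3  4  4
 A  0  0  1  2  3  3  4  4  4  4  4
 C  0  0  1  2  3  3  4  5  5  5  5
 T  0  0  1  2  3  3  4  5  5  6  6
 C  0  0  1  2  3  3  4  5  5  6  6
 T  0  0  1  2  3  3  4  5  5  6  7
dp[10][10] = 7. One LCS (by backtracking along matches): TTCACTT.

7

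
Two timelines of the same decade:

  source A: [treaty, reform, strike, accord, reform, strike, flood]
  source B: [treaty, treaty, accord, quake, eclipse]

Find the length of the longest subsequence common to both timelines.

Taking treaty [1,2]; then accord [4,3] gives a common subsequence of length 2. Since dp[7][5] = 2, nothing longer is possible.

2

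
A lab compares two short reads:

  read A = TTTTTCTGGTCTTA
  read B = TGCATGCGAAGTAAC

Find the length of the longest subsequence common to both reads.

7

Match T at read A[1]=read B[1], then T at read A[2]=read B[5], then C at read A[6]=read B[7], then G at read A[8]=read B[8], then G at read A[9]=read B[11], then T at read A[10]=read B[12], then C at read A[11]=read B[15] — 7 bases in the same relative order in both. The LCS DP gives dp[14][15] = 7, so this is optimal.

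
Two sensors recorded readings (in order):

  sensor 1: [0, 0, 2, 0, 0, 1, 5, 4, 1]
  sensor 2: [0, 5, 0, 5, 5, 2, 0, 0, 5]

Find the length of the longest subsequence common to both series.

Let dp[i][j] be the LCS length of the first i values of sensor 1 and the first j values of sensor 2. dp[i][j] = dp[i-1][j-1]+1 when the i-th and j-th values match, else max(dp[i-1][j], dp[i][j-1]).
    ·  0  5  0  5  5  2  0  0  5
 ·  0  0  0  0  0  0  0  0  0  0
 0  0  1  1  1  1  1  1  1  1  1
 0  0  1  1  2  2  2  2  2  2  2
 2  0  1  1  2  2  2  3  3  3  3
 0  0  1  1  2  2  2  3  4  4  4
 0  0  1  1  2  2  2  3  4  5  5
 1  0  1  1  2  2  2  3  4  5  5
 5  0  1  2  2  3  3  3  4  5  6
 4  0  1  2  2  3  3  3  4  5  6
 1  0  1  2  2  3  3  3  4  5  6
dp[9][9] = 6. One LCS (by backtracking along matches): 0, 0, 2, 0, 0, 5.

6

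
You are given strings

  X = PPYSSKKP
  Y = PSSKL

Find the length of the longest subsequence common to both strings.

Let dp[i][j] be the LCS length of the first i characters of X and the first j characters of Y. dp[i][j] = dp[i-1][j-1]+1 when the i-th and j-th characters match, else max(dp[i-1][j], dp[i][j-1]).
    ·  P  S  S  K  L
 ·  0  0  0  0  0  0
 P  0  1  1  1  1  1
 P  0  1  1  1  1  1
 Y  0  1  1  1  1  1
 S  0  1  2  2  2  2
 S  0  1  2  3  3  3
 K  0  1  2  3  4  4
 K  0  1  2  3  4  4
 P  0  1  2  3  4  4
dp[8][5] = 4. One LCS (by backtracking along matches): PSSK.

4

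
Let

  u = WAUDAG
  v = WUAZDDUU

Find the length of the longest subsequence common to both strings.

Pick W [1,1] → A [2,3] → U [3,8]; all 3 characters appear in both, in order. The LCS DP gives dp[6][8] = 3, so this is optimal.

3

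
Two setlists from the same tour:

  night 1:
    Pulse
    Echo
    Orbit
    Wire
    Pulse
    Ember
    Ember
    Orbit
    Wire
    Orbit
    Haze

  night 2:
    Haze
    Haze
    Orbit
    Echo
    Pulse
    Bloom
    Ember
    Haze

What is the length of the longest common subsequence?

4

Match Echo at night 1[2]=night 2[4], then Pulse at night 1[5]=night 2[5], then Ember at night 1[7]=night 2[7], then Haze at night 1[11]=night 2[8] — 4 songs in the same relative order in both. dp[11][8] = 4 confirms this is the maximum.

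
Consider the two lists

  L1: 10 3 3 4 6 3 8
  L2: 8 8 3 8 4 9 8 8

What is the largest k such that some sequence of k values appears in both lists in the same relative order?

3

Match 3 [2,3], then 4 [4,5], then 8 [7,8] — 3 values in the same relative order in both. Since dp[7][8] = 3, nothing longer is possible.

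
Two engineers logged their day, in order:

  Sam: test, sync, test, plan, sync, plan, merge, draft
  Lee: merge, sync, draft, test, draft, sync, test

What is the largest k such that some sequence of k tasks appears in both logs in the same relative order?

One common subsequence of length 3: test at Sam[1]=Lee[4] → sync at Sam[2]=Lee[6] → test at Sam[3]=Lee[7]. The LCS DP gives dp[8][7] = 3, so this is optimal.

3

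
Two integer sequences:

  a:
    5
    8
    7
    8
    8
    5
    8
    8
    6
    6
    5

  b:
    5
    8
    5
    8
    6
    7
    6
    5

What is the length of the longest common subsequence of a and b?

7

Match 5 at a[1]=b[1]; then 8 at a[5]=b[2]; then 5 at a[6]=b[3]; then 8 at a[8]=b[4]; then 6 at a[9]=b[5]; then 6 at a[10]=b[7]; then 5 at a[11]=b[8] — 7 values in the same relative order in both. The LCS DP gives dp[11][8] = 7, so this is optimal.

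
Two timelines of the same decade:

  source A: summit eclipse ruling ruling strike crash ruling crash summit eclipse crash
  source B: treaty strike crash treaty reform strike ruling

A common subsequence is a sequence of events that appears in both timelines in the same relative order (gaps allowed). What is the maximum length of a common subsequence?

Match strike [5,2] → crash [6,3] → ruling [7,7] — 3 events in the same relative order in both. dp[11][7] = 3 confirms this is the maximum.

3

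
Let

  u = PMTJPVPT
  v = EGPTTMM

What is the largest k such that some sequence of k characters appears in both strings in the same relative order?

3

Let dp[i][j] be the LCS length of the first i characters of u and the first j characters of v. dp[i][j] = dp[i-1][j-1]+1 when the i-th and j-th characters match, else max(dp[i-1][j], dp[i][j-1]).
    ·  E  G  P  T  T  M  M
 ·  0  0  0  0  0  0  0  0
 P  0  0  0  1  1  1  1  1
 M  0  0  0  1  1  1  2  2
 T  0  0  0  1  2  2  2  2
 J  0  0  0  1  2  2  2  2
 P  0  0  0  1  2  2  2  2
 V  0  0  0  1  2  2  2  2
 P  0  0  0  1  2  2  2  2
 T  0  0  0  1  2  3  3  3
dp[8][7] = 3. One LCS (by backtracking along matches): PTT.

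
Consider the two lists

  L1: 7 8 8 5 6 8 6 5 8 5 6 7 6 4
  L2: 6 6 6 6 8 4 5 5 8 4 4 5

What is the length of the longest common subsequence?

Match 8 at L1[2]=L2[5]; then 5 at L1[4]=L2[7]; then 5 at L1[8]=L2[8]; then 8 at L1[9]=L2[9]; then 5 at L1[10]=L2[12] — 5 values in the same relative order in both. dp[14][12] = 5 confirms this is the maximum.

5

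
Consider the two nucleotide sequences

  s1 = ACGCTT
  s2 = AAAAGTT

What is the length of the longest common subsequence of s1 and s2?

4

Let dp[i][j] be the LCS length of the first i bases of s1 and the first j bases of s2. dp[i][j] = dp[i-1][j-1]+1 when the i-th and j-th bases match, else max(dp[i-1][j], dp[i][j-1]).
    ·  A  A  A  A  G  T  T
 ·  0  0  0  0  0  0  0  0
 A  0  1  1  1  1  1  1  1
 C  0  1  1  1  1  1  1  1
 G  0  1  1  1  1  2  2  2
 C  0  1  1  1  1  2  2  2
 T  0  1  1  1  1  2  3  3
 T  0  1  1  1  1  2  3  4
dp[6][7] = 4. One LCS (by backtracking along matches): AGTT.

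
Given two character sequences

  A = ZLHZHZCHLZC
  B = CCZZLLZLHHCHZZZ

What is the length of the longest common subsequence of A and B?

7

One common subsequence of length 7: Z (A #1, B #7); then L (A #2, B #8); then H (A #3, B #9); then H (A #5, B #10); then C (A #7, B #11); then H (A #8, B #12); then Z (A #10, B #15), and the DP table's final entry dp[11][15] is also 7, so no common subsequence is longer.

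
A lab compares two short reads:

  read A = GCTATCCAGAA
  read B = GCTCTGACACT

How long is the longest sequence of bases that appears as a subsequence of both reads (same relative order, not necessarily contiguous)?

7

One common subsequence of length 7: G [1,1], C [2,2], T [3,3], T [5,5], G [9,6], A [10,7], A [11,9]. dp[11][11] = 7 confirms this is the maximum.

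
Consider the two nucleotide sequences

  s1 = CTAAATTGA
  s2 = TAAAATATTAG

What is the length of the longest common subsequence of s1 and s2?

Match T [2,1], then A [3,4], then A [4,5], then A [5,7], then T [6,8], then T [7,9], then G [8,11] — 7 bases in the same relative order in both, and the DP table's final entry dp[9][11] is also 7, so no common subsequence is longer.

7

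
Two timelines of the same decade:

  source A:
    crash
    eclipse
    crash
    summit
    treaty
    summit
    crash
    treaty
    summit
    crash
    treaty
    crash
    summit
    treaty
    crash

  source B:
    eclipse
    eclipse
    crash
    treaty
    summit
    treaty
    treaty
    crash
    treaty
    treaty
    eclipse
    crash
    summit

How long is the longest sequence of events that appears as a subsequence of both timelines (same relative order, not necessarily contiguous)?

9

One common subsequence of length 9: eclipse (source A #2, source B #2); then crash (source A #3, source B #3); then summit (source A #4, source B #5); then treaty (source A #5, source B #7); then crash (source A #7, source B #8); then treaty (source A #8, source B #9); then treaty (source A #11, source B #10); then crash (source A #12, source B #12); then summit (source A #13, source B #13). Since dp[15][13] = 9, nothing longer is possible.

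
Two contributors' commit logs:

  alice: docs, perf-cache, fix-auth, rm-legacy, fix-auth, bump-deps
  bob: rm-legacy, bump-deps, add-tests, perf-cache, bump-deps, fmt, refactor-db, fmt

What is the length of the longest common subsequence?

2

Pick perf-cache at alice[2]=bob[4], then bump-deps at alice[6]=bob[5]; all 2 commits appear in both, in order, and the DP table's final entry dp[6][8] is also 2, so no common subsequence is longer.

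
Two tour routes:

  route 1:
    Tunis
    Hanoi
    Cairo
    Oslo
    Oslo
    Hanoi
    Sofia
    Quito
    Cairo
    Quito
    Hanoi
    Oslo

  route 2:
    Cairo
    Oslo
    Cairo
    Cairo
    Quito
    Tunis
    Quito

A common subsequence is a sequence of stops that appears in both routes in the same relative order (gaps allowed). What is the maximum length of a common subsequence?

Pick Cairo at route 1[3]=route 2[1], then Oslo at route 1[4]=route 2[2], then Quito at route 1[8]=route 2[5], then Quito at route 1[10]=route 2[7]; all 4 stops appear in both, in order, and the DP table's final entry dp[12][7] is also 4, so no common subsequence is longer.

4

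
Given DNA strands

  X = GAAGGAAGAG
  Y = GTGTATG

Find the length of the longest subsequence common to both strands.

One common subsequence of length 4: G at X[1]=Y[1], G at X[4]=Y[3], A at X[6]=Y[5], G at X[10]=Y[7]. Since dp[10][7] = 4, nothing longer is possible.

4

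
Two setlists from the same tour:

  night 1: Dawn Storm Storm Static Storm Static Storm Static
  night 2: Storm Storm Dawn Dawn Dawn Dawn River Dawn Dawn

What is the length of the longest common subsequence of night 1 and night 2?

2

Taking Storm [2,1], Storm [3,2] gives a common subsequence of length 2. Since dp[8][9] = 2, nothing longer is possible.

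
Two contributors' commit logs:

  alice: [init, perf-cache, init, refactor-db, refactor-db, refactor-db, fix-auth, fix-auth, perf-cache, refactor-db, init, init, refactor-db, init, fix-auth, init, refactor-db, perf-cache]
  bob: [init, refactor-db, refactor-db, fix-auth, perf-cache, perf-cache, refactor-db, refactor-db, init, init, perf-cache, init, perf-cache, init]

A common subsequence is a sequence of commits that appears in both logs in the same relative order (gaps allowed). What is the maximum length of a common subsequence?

10

Taking init [3,1], refactor-db [5,2], refactor-db [6,3], fix-auth [7,4], perf-cache [9,6], refactor-db [10,8], init [11,9], init [12,10], init [14,12], init [16,14] gives a common subsequence of length 10. dp[18][14] = 10 confirms this is the maximum.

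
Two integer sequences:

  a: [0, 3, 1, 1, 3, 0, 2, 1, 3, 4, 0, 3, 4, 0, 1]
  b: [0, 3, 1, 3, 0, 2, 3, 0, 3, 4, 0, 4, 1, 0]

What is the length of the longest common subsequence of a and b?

12

Pick 0 (a #1, b #1), 3 (a #2, b #2), 1 (a #4, b #3), 3 (a #5, b #4), 0 (a #6, b #5), 2 (a #7, b #6), 3 (a #9, b #7), 0 (a #11, b #8), 3 (a #12, b #9), 4 (a #13, b #10), 0 (a #14, b #11), 1 (a #15, b #13); all 12 values appear in both, in order. dp[15][14] = 12 confirms this is the maximum.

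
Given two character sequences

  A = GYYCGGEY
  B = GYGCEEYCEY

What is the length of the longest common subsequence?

6

Let dp[i][j] be the LCS length of the first i characters of A and the first j characters of B. dp[i][j] = dp[i-1][j-1]+1 when the i-th and j-th characters match, else max(dp[i-1][j], dp[i][j-1]).
    ·  G  Y  G  C  E  E  Y  C  E  Y
 ·  0  0  0  0  0  0  0  0  0  0  0
 G  0  1  1  1  1  1  1  1  1  1  1
 Y  0  1  2  2  2  2  2  2  2  2  2
 Y  0  1  2  2  2  2  2  3  3  3  3
 C  0  1  2  2  3  3  3  3  4  4  4
 G  0  1  2  3  3  3  3  3  4  4  4
 G  0  1  2  3  3  3  3  3  4  4  4
 E  0  1  2  3  3  4  4  4  4  5  5
 Y  0  1  2  3  3  4  4  5  5  5  6
dp[8][10] = 6. One LCS (by backtracking along matches): GYYCEY.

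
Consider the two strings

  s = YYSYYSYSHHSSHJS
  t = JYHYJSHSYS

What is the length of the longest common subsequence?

Let dp[i][j] be the LCS length of the first i characters of s and the first j characters of t. dp[i][j] = dp[i-1][j-1]+1 when the i-th and j-th characters match, else max(dp[i-1][j], dp[i][j-1]).
    ·  J  Y  H  Y  J  S  H  S  Y  S
 ·  0  0  0  0  0  0  0  0  0  0  0
 Y  0  0  1  1  1  1  1  1  1  1  1
 Y  0  0  1  1  2  2  2  2  2  2  2
 S  0  0  1  1  2  2  3  3  3  3  3
 Y  0  0  1  1  2  2  3  3  3  4  4
 Y  0  0  1  1  2  2  3  3  3  4  4
 S  0  0  1  1  2  2  3  3  4  4  5
 Y  0  0  1  1  2  2  3  3  4  5  5
 S  0  0  1  1  2  2  3  3  4  5  6
 H  0  0  1  2  2  2  3  4  4  5  6
 H  0  0  1  2  2  2  3  4  4  5  6
 S  0  0  1  2  2  2  3  4  5  5  6
 S  0  0  1  2  2  2  3  4  5  5  6
 H  0  0  1  2  2  2  3  4  5  5  6
 J  0  1  1  2  2  3  3  4  5  5  6
 S  0  1  1  2  2  3  4  4  5  5  6
dp[15][10] = 6. One LCS (by backtracking along matches): YYSSYS.

6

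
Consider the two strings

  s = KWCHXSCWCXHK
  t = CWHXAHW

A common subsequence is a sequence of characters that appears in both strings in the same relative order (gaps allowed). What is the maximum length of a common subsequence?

4

Pick W at s[2]=t[2]; then H at s[4]=t[3]; then X at s[5]=t[4]; then W at s[8]=t[7]; all 4 characters appear in both, in order, and the DP table's final entry dp[12][7] is also 4, so no common subsequence is longer.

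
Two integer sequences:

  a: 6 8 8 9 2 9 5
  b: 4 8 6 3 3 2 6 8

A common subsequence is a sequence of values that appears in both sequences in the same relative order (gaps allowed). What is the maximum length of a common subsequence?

2

Taking 6 at a[1]=b[7], 8 at a[3]=b[8] gives a common subsequence of length 2, and the DP table's final entry dp[7][8] is also 2, so no common subsequence is longer.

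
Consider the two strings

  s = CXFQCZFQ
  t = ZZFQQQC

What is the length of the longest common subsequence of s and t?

One common subsequence of length 3: F at s[3]=t[3], then Q at s[4]=t[6], then C at s[5]=t[7]. dp[8][7] = 3 confirms this is the maximum.

3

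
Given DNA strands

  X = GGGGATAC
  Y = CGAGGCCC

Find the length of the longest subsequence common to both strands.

Pick G at X[1]=Y[2], G at X[2]=Y[4], G at X[3]=Y[5], C at X[8]=Y[8]; all 4 bases appear in both, in order. The LCS DP gives dp[8][8] = 4, so this is optimal.

4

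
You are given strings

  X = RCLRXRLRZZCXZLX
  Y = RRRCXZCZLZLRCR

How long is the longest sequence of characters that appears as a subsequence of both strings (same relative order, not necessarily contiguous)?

7

One common subsequence of length 7: R at X[1]=Y[3], C at X[2]=Y[4], X at X[5]=Y[5], Z at X[9]=Y[6], Z at X[10]=Y[8], Z at X[13]=Y[10], L at X[14]=Y[11]. The LCS DP gives dp[15][14] = 7, so this is optimal.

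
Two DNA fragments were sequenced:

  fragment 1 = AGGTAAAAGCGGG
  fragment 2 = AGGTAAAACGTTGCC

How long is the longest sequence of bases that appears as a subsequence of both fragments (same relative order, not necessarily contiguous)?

One common subsequence of length 11: A at fragment 1[1]=fragment 2[1], G at fragment 1[2]=fragment 2[2], G at fragment 1[3]=fragment 2[3], T at fragment 1[4]=fragment 2[4], A at fragment 1[5]=fragment 2[5], A at fragment 1[6]=fragment 2[6], A at fragment 1[7]=fragment 2[7], A at fragment 1[8]=fragment 2[8], C at fragment 1[10]=fragment 2[9], G at fragment 1[11]=fragment 2[10], G at fragment 1[12]=fragment 2[13], and the DP table's final entry dp[13][15] is also 11, so no common subsequence is longer.

11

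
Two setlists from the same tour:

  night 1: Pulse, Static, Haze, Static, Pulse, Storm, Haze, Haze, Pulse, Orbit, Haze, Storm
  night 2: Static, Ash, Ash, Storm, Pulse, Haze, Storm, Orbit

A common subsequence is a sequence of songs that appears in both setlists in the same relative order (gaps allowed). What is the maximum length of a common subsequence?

One common subsequence of length 5: Static at night 1[2]=night 2[1] → Storm at night 1[6]=night 2[4] → Pulse at night 1[9]=night 2[5] → Haze at night 1[11]=night 2[6] → Storm at night 1[12]=night 2[7]. dp[12][8] = 5 confirms this is the maximum.

5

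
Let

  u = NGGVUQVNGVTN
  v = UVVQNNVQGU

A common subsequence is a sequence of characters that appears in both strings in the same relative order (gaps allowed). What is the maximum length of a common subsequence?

4

One common subsequence of length 4: N at u[1]=v[6]; then V at u[4]=v[7]; then Q at u[6]=v[8]; then G at u[9]=v[9]. dp[12][10] = 4 confirms this is the maximum.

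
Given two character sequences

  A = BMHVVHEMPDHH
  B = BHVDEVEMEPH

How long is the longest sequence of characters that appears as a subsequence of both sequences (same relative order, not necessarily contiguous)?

8

Let dp[i][j] be the LCS length of the first i characters of A and the first j characters of B. dp[i][j] = dp[i-1][j-1]+1 when the i-th and j-th characters match, else max(dp[i-1][j], dp[i][j-1]).
    ·  B  H  V  D  E  V  E  M  E  P  H
 ·  0  0  0  0  0  0  0  0  0  0  0  0
 B  0  1  1  1  1  1  1  1  1  1  1  1
 M  0  1  1  1  1  1  1  1  2  2  2  2
 H  0  1  2  2  2  2  2  2  2  2  2  3
 V  0  1  2  3  3  3  3  3  3  3  3  3
 V  0  1  2  3  3  3  4  4  4  4  4  4
 H  0  1  2  3  3  3  4  4  4  4  4  5
 E  0  1  2  3  3  4  4  5  5  5  5  5
 M  0  1  2  3  3  4  4  5  6  6  6  6
 P  0  1  2  3  3  4  4  5  6  6  7  7
 D  0  1  2  3  4  4  4  5  6  6  7  7
 H  0  1  2  3  4  4  4  5  6  6  7  8
 H  0  1  2  3  4  4  4  5  6  6  7  8
dp[12][11] = 8. One LCS (by backtracking along matches): BHVVEMPH.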